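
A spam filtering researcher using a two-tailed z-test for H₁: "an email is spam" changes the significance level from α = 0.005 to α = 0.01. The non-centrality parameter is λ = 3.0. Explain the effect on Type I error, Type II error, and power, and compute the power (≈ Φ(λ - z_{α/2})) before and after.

Increasing α from 0.005 to 0.01:
• Type I error rate increases (α is the Type I rate by definition).
• Critical value moves from z_{α/2} = 2.807 to 2.576, so power = Φ(λ - z_{α/2}) goes from Φ(3.0 - 2.807) = 0.577 to Φ(3.0 - 2.576) = 0.664.
• Type II error rate β = 1 - power therefore decreases (0.423 → 0.336).
Appropriate when false negatives are costly — here, a spam email lands in the inbox.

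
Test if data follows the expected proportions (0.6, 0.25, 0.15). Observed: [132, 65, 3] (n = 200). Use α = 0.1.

Expected: [120.0, 50.0, 30.0]. χ² = 30.0. df = 2, critical = 4.605. Reject H₀.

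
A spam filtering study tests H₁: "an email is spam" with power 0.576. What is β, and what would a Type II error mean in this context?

β = 1 - power = 1 - 0.576 = 0.424. A Type II error is failing to reject H₀ when H₀ is false (false negative) — here, failing to conclude that an email is spam when in fact it is true. Consequence: a spam email lands in the inbox.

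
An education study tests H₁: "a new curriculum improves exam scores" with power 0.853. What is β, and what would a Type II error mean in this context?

β = 1 - power = 1 - 0.853 = 0.147. A Type II error is failing to reject H₀ when H₀ is false (false negative) — here, failing to conclude that a new curriculum improves exam scores when in fact it is true. Consequence: keeping the old curriculum when the new one would have helped students.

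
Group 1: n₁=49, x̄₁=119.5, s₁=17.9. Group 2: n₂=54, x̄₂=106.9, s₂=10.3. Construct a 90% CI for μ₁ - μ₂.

Difference = 12.6. SE = √(17.9²/49 + 10.3²/54) = 2.916. CI = (7.8, 17.4)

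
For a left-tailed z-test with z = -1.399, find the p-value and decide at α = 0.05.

p = P(Z < -1.399) = Φ(-1.399) ≈ 0.0809. Since p ≥ 0.05, fail to reject H₀ (not significant) at α = 0.05.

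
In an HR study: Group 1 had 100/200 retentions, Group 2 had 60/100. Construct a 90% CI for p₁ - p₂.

p̂₁ = 0.5, p̂₂ = 0.6. Difference = -0.1. CI = (-0.199, -0.001)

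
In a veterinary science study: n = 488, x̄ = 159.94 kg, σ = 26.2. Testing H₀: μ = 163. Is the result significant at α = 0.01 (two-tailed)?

z = (159.94 - 163)/(26.2/√488) = -2.58. Since |z| > 2.576, significant at α = 0.01.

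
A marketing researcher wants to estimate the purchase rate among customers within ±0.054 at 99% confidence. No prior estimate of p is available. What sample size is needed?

Conservative approach: use p = 0.5 (maximizes p(1-p) = 0.25). n = z²(0.25)/E² = 2.576²×0.25/0.054² = 568.9 → n = 569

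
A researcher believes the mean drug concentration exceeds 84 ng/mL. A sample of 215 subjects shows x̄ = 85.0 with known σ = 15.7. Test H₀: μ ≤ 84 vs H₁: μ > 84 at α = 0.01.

z = 0.934. Critical value: 2.33. Fail to reject H₀.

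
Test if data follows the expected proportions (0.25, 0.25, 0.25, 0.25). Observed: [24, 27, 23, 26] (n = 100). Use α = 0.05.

Expected: [25.0, 25.0, 25.0, 25.0]. χ² = 0.4. df = 3, critical = 7.815. Fail to reject H₀.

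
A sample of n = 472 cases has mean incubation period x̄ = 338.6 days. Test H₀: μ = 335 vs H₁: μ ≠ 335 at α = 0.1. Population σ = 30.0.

z = (x̄ - μ₀)/(σ/√n) = (338.6 - 335)/(30.0/√472) = 2.607. Critical value: ±1.645. Since |2.607| > 1.645, Reject H₀.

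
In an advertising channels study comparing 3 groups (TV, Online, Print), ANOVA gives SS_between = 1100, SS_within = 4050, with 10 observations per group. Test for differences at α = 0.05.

df_between = 2, df_within = 27. F = MS_between/MS_within = 550.0/150.0 = 3.667. F_crit ≈ 3.354. Reject H₀. At least one mean differs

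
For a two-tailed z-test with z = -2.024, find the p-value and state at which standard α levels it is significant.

p = 2·P(Z > |-2.024|) = 2·(1 - Φ(2.024)) ≈ 0.043. Significant at α = 0.1; Significant at α = 0.05.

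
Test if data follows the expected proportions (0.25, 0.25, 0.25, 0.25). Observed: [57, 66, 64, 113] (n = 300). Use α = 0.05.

Expected: [75.0, 75.0, 75.0, 75.0]. χ² = 26.267. df = 3, critical = 7.815. Reject H₀.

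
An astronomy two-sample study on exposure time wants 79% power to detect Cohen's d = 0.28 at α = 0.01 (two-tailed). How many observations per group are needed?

z_{α/2} = 2.576, z_β = Φ⁻¹(0.79) = 0.806. For small effect (d = 0.28): n per group = 2(z_{α/2} + z_β)²/d² = 2(2.576 + 0.806)²/0.28² = 291.8 → 292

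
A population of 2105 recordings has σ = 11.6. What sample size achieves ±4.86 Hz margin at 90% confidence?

Without FPC: n₀ = (1.645×11.6/4.86)² = 15.416. With FPC: n = n₀N/(n₀+N-1) = 15.3 → n = 16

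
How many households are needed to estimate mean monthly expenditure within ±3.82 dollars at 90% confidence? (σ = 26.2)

n = (z*σ/E)² = (1.645×26.2/3.82)² = 127.3 → n = 128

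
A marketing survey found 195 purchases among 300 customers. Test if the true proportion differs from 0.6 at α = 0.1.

p̂ = 0.65, p₀ = 0.6. z = (p̂ - p₀)/√(p₀(1-p₀)/n) = 1.768. Critical: ±1.645. Reject H₀.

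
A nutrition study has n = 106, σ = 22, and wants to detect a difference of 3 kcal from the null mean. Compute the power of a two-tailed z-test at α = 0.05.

SE = σ/√n = 22/√106 = 2.137. Non-centrality λ = d/SE = 3/2.137 = 1.404. Power ≈ Φ(λ - z_{α/2}) = Φ(1.404 - 1.96) = Φ(-0.556) = 0.289.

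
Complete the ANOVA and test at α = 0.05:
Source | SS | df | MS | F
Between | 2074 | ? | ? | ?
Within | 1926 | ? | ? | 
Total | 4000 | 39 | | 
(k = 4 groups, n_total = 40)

df_between = 3, df_within = 36. MS_between = 691.33, MS_within = 53.5. F = 12.922, F_crit ≈ 2.866. Reject H₀.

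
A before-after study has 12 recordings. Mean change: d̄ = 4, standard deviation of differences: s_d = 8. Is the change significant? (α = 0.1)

t = d̄/(s_d/√n) = 4/(8/√12) = 1.732. df = 11, critical t = ±1.796. Fail to reject H₀.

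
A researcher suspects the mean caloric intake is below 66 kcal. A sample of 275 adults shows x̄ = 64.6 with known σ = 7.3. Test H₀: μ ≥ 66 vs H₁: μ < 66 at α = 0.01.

z = -3.18. Critical value: -2.33. Reject H₀.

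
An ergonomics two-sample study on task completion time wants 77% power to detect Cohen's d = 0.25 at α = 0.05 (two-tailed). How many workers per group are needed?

z_{α/2} = 1.96, z_β = Φ⁻¹(0.77) = 0.739. For small effect (d = 0.25): n per group = 2(z_{α/2} + z_β)²/d² = 2(1.96 + 0.739)²/0.25² = 233.1 → 234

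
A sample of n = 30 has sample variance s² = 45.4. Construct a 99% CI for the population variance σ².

df = 29. χ²_{0.005} = 52.336, χ²_{0.995} = 13.121. CI for σ² = ((n-1)s²/χ²_{α/2}, (n-1)s²/χ²_{1-α/2}) = (29·45.4/52.336, 29·45.4/13.121) = (25.16, 100.34)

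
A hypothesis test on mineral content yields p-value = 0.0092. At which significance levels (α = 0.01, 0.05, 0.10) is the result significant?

p = 0.0092. Significant at: α = 0.01, 0.05, 0.1.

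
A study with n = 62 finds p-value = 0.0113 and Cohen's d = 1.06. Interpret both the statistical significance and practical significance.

Statistically significant (p = 0.0113 < 0.05). Cohen's d = 1.06 indicates a large effect size. Both statistical and practical significance should be considered.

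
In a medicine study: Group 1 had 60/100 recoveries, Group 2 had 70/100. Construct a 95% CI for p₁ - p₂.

p̂₁ = 0.6, p̂₂ = 0.7. Difference = -0.1. CI = (-0.231, 0.031)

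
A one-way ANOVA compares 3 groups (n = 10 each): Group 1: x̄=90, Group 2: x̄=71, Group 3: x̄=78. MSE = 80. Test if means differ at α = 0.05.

Grand mean = 79.67. SS_between = 1846.67, MS_between = 923.33. F = 11.542, F_crit ≈ 3.354. Reject H₀.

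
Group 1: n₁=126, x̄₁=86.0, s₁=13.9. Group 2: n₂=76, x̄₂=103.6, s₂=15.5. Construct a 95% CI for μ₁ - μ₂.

Difference = -17.6. SE = √(13.9²/126 + 15.5²/76) = 2.167. CI = (-21.85, -13.35)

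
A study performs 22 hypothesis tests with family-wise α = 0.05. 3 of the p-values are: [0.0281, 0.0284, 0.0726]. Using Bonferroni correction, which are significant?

Bonferroni α = 0.05/22 = 0.00227. None of the given p-values are significant.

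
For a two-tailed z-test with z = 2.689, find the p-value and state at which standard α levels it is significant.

p = 2·P(Z > |2.689|) = 2·(1 - Φ(2.689)) ≈ 0.0072. Significant at α = 0.1; Significant at α = 0.05; Significant at α = 0.01.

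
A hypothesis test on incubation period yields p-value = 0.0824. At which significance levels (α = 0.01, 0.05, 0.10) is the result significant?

p = 0.0824. Significant at: α = 0.1.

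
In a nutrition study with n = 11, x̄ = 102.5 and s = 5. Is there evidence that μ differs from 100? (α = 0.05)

t = (x̄ - μ₀)/(s/√n) = (102.5 - 100)/(5/√11) = 1.658. df = 10, critical t = ±2.228. Fail to reject H₀.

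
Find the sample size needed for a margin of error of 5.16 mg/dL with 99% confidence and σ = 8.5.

n = (z*σ/E)² = (2.576×8.5/5.16)² = 18.01 → n = 19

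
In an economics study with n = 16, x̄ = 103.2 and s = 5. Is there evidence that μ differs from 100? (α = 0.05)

t = (x̄ - μ₀)/(s/√n) = (103.2 - 100)/(5/√16) = 2.56. df = 15, critical t = ±2.131. Reject H₀.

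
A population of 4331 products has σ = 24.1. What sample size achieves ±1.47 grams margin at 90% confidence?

Without FPC: n₀ = (1.645×24.1/1.47)² = 727.33. With FPC: n = n₀N/(n₀+N-1) = 622.9 → n = 623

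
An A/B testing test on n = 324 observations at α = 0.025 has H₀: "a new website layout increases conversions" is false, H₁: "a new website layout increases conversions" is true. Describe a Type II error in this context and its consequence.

Type II error: failing to reject H₀ when it is false — concluding that a new website layout increases conversions is not supported when in fact it is. Consequence: discarding a layout that would have improved conversions — lost revenue.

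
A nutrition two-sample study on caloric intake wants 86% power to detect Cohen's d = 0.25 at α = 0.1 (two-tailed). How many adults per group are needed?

z_{α/2} = 1.645, z_β = Φ⁻¹(0.86) = 1.08. For small effect (d = 0.25): n per group = 2(z_{α/2} + z_β)²/d² = 2(1.645 + 1.08)²/0.25² = 237.6 → 238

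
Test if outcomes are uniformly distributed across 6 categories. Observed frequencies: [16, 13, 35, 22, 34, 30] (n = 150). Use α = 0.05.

Expected = 25 each. χ² = Σ(O-E)²/E = 17.6. df = 5, critical value = 11.07. Reject H₀.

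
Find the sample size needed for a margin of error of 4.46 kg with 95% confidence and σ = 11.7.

n = (z*σ/E)² = (1.96×11.7/4.46)² = 26.4 → n = 27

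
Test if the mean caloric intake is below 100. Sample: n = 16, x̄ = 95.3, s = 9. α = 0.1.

t = (95.3 - 100)/(9/√16) = -2.089, df = 15. Critical t = -1.341. Reject H₀.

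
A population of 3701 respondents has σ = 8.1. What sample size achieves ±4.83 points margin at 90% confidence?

Without FPC: n₀ = (1.645×8.1/4.83)² = 7.61. With FPC: n = n₀N/(n₀+N-1) = 7.6 → n = 8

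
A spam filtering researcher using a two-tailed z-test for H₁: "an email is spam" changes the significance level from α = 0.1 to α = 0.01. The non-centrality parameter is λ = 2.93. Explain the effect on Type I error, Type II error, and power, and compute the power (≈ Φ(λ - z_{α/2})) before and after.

Decreasing α from 0.1 to 0.01:
• Type I error rate decreases (α is the Type I rate by definition).
• Critical value moves from z_{α/2} = 1.645 to 2.576, so power = Φ(λ - z_{α/2}) goes from Φ(2.93 - 1.645) = 0.901 to Φ(2.93 - 2.576) = 0.638.
• Type II error rate β = 1 - power therefore increases (0.099 → 0.362).
Appropriate when false positives are costly — here, a legitimate email is sent to the spam folder and the user misses it.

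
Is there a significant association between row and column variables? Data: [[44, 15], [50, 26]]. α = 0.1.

χ² = 1.213. df = 1, critical = 2.706. Fail to reject H₀. No evidence of dependence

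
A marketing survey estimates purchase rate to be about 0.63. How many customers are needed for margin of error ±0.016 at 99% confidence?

n = z²p(1-p)/E² = 2.576²×0.63×0.37/0.016² = 6042.2 → n = 6043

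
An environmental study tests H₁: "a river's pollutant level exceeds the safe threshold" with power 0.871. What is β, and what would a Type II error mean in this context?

β = 1 - power = 1 - 0.871 = 0.129. A Type II error is failing to reject H₀ when H₀ is false (false negative) — here, failing to conclude that a river's pollutant level exceeds the safe threshold when in fact it is true. Consequence: allowing unsafe pollution to continue.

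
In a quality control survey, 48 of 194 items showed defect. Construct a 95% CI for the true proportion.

p̂ = 0.247. CI = p̂ ± z*√(p̂(1-p̂)/n) = (0.187, 0.308)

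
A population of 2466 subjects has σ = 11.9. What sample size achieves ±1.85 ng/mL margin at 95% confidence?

Without FPC: n₀ = (1.96×11.9/1.85)² = 158.951. With FPC: n = n₀N/(n₀+N-1) = 149.4 → n = 150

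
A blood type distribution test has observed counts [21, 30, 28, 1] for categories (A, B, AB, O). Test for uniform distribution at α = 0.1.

Expected = 20 each. χ² = Σ(O-E)²/E = 26.3. df = 3, critical value = 6.251. Reject H₀.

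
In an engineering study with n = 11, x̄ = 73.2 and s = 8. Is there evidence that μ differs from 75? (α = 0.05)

t = (x̄ - μ₀)/(s/√n) = (73.2 - 75)/(8/√11) = -0.746. df = 10, critical t = ±2.228. Fail to reject H₀.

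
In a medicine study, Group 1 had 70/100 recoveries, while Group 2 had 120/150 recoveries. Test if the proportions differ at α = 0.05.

p̂₁ = 0.7, p̂₂ = 0.8, pooled p̂ = 0.76. z = -1.814. Critical: ±1.96. Fail to reject H₀.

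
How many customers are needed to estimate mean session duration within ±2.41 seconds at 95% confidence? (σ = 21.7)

n = (z*σ/E)² = (1.96×21.7/2.41)² = 311.5 → n = 312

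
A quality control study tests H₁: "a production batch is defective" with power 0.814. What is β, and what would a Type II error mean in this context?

β = 1 - power = 1 - 0.814 = 0.186. A Type II error is failing to reject H₀ when H₀ is false (false negative) — here, failing to conclude that a production batch is defective when in fact it is true. Consequence: shipping a defective batch — faulty products reach customers.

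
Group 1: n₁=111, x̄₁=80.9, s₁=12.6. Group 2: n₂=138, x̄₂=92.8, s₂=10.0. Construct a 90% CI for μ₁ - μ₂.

Difference = -11.9. SE = √(12.6²/111 + 10.0²/138) = 1.468. CI = (-14.31, -9.49)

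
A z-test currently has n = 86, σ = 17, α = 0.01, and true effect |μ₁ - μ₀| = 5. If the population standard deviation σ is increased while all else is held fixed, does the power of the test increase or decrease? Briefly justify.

Power decreases: a larger σ inflates the standard error σ/√n, pulling the sampling distribution under H₁ back toward the critical value.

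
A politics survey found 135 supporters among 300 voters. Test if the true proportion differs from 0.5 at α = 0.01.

p̂ = 0.45, p₀ = 0.5. z = (p̂ - p₀)/√(p₀(1-p₀)/n) = -1.732. Critical: ±2.576. Fail to reject H₀.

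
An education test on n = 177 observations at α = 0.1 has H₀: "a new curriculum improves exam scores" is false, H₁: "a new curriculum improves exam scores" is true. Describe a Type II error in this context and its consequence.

Type II error: failing to reject H₀ when it is false — concluding that a new curriculum improves exam scores is not supported when in fact it is. Consequence: keeping the old curriculum when the new one would have helped students.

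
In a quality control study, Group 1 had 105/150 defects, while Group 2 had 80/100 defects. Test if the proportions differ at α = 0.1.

p̂₁ = 0.7, p̂₂ = 0.8, pooled p̂ = 0.74. z = -1.766. Critical: ±1.645. Reject H₀.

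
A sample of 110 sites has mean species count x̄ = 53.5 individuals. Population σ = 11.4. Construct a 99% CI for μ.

CI = x̄ ± z*(σ/√n) = 53.5 ± 2.576(11.4/√110) = 53.5 ± 2.8 = (50.7, 56.3)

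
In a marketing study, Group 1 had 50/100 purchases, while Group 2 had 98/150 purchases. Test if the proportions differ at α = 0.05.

p̂₁ = 0.5, p̂₂ = 0.653, pooled p̂ = 0.592. z = -2.417. Critical: ±1.96. Reject H₀.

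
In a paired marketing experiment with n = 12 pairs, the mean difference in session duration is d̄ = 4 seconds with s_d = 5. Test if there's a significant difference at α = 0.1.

t = d̄/(s_d/√n) = 4/(5/√12) = 2.771. df = 11, critical t = ±1.796. Reject H₀.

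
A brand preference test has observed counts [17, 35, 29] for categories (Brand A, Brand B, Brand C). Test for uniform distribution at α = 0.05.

Expected = 27 each. χ² = Σ(O-E)²/E = 6.222. df = 2, critical value = 5.991. Reject H₀.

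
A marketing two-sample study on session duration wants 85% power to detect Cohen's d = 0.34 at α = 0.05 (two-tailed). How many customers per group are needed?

z_{α/2} = 1.96, z_β = Φ⁻¹(0.85) = 1.036. For small effect (d = 0.34): n per group = 2(z_{α/2} + z_β)²/d² = 2(1.96 + 1.036)²/0.34² = 155.3 → 156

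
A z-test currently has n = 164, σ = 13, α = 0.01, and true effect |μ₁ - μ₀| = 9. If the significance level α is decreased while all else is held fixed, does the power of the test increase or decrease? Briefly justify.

Power decreases: a smaller α raises the critical value, so less of the H₁ sampling distribution falls in the rejection region.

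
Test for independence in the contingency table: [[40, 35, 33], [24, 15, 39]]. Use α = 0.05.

χ² = 7.866. df = 2, critical = 5.991. Reject H₀. Variables are dependent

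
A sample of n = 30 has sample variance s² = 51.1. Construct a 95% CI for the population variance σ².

df = 29. χ²_{0.025} = 45.722, χ²_{0.975} = 16.047. CI for σ² = ((n-1)s²/χ²_{α/2}, (n-1)s²/χ²_{1-α/2}) = (29·51.1/45.722, 29·51.1/16.047) = (32.41, 92.35)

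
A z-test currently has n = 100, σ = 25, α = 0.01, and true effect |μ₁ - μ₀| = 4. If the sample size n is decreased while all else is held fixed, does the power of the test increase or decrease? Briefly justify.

Power decreases: a smaller n inflates the standard error σ/√n, pulling the sampling distribution under H₁ back toward the critical value.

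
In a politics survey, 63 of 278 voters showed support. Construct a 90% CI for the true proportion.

p̂ = 0.227. CI = p̂ ± z*√(p̂(1-p̂)/n) = (0.185, 0.268)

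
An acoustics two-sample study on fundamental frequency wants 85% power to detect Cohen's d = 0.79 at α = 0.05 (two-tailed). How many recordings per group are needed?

z_{α/2} = 1.96, z_β = Φ⁻¹(0.85) = 1.036. For medium effect (d = 0.79): n per group = 2(z_{α/2} + z_β)²/d² = 2(1.96 + 1.036)²/0.79² = 28.8 → 29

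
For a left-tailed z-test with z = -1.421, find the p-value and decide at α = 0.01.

p = P(Z < -1.421) = Φ(-1.421) ≈ 0.0777. Since p ≥ 0.01, fail to reject H₀ (not significant) at α = 0.01.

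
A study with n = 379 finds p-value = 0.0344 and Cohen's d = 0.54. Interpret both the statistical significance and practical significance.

Statistically significant (p = 0.0344 < 0.05). Cohen's d = 0.54 indicates a medium effect size. Both statistical and practical significance should be considered.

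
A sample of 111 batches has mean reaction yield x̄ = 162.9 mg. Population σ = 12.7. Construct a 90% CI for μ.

CI = x̄ ± z*(σ/√n) = 162.9 ± 1.645(12.7/√111) = 162.9 ± 1.98 = (160.92, 164.88)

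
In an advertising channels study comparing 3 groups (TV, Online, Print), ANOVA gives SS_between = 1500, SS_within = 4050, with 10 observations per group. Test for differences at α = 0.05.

df_between = 2, df_within = 27. F = MS_between/MS_within = 750.0/150.0 = 5.0. F_crit ≈ 3.354. Reject H₀. At least one mean differs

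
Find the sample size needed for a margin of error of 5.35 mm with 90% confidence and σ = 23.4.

n = (z*σ/E)² = (1.645×23.4/5.35)² = 51.8 → n = 52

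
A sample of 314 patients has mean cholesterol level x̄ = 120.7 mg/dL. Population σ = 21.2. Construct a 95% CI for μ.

CI = x̄ ± z*(σ/√n) = 120.7 ± 1.96(21.2/√314) = 120.7 ± 2.34 = (118.36, 123.04)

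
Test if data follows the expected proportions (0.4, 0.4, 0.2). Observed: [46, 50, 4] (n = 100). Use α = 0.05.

Expected: [40.0, 40.0, 20.0]. χ² = 16.2. df = 2, critical = 5.991. Reject H₀.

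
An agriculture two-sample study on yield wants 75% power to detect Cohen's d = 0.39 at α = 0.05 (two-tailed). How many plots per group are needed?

z_{α/2} = 1.96, z_β = Φ⁻¹(0.75) = 0.674. For small effect (d = 0.39): n per group = 2(z_{α/2} + z_β)²/d² = 2(1.96 + 0.674)²/0.39² = 91.2 → 92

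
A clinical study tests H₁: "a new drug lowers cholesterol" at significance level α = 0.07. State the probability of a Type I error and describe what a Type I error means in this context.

P(Type I error) = α = 0.07. A Type I error is rejecting H₀ when H₀ is actually true (false positive) — here, concluding that a new drug lowers cholesterol when in fact this is not the case. Consequence: approving an ineffective drug — patients take a useless medication and may skip effective alternatives.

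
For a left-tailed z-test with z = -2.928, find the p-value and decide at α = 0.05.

p = P(Z < -2.928) = Φ(-2.928) ≈ 0.0017. Since p < 0.05, reject H₀ (significant) at α = 0.05.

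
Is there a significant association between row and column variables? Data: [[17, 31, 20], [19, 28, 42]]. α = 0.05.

χ² = 5.357. df = 2, critical = 5.991. Fail to reject H₀. No evidence of dependence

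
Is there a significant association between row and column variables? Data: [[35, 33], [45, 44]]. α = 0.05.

χ² = 0.013. df = 1, critical = 3.841. Fail to reject H₀. No evidence of dependence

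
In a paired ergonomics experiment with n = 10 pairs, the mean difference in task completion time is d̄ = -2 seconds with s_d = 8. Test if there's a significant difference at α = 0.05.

t = d̄/(s_d/√n) = -2/(8/√10) = -0.791. df = 9, critical t = ±2.262. Fail to reject H₀.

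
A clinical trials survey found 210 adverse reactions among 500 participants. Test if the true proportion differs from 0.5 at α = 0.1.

p̂ = 0.42, p₀ = 0.5. z = (p̂ - p₀)/√(p₀(1-p₀)/n) = -3.578. Critical: ±1.645. Reject H₀.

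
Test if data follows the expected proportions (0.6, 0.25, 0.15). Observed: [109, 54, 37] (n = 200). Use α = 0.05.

Expected: [120.0, 50.0, 30.0]. χ² = 2.962. df = 2, critical = 5.991. Fail to reject H₀.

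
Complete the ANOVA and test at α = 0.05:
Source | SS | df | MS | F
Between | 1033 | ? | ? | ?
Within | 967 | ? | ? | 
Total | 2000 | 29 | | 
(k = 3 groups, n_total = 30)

df_between = 2, df_within = 27. MS_between = 516.5, MS_within = 35.81. F = 14.421, F_crit ≈ 3.354. Reject H₀.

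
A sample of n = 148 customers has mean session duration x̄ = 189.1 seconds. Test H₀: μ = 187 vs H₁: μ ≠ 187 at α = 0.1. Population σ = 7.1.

z = (x̄ - μ₀)/(σ/√n) = (189.1 - 187)/(7.1/√148) = 3.598. Critical value: ±1.645. Since |3.598| > 1.645, Reject H₀.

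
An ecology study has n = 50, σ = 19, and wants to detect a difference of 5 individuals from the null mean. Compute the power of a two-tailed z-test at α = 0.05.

SE = σ/√n = 19/√50 = 2.687. Non-centrality λ = d/SE = 5/2.687 = 1.861. Power ≈ Φ(λ - z_{α/2}) = Φ(1.861 - 1.96) = Φ(-0.099) = 0.46.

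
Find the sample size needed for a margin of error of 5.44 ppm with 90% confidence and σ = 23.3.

n = (z*σ/E)² = (1.645×23.3/5.44)² = 49.6 → n = 50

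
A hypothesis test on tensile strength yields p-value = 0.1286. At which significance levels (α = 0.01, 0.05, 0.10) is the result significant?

p = 0.1286. Not significant at any of the given levels.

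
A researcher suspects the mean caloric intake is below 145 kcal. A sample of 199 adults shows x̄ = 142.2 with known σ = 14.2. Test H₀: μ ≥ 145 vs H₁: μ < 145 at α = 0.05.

z = -2.782. Critical value: -1.645. Reject H₀.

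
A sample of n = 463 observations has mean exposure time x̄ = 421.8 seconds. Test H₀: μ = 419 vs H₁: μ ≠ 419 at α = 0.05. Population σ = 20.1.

z = (x̄ - μ₀)/(σ/√n) = (421.8 - 419)/(20.1/√463) = 2.997. Critical value: ±1.96. Since |2.997| > 1.96, Reject H₀.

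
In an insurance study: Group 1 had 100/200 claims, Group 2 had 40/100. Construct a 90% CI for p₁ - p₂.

p̂₁ = 0.5, p̂₂ = 0.4. Difference = 0.1. CI = (0.001, 0.199)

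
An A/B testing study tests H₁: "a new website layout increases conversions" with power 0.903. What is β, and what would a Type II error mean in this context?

β = 1 - power = 1 - 0.903 = 0.097. A Type II error is failing to reject H₀ when H₀ is false (false negative) — here, failing to conclude that a new website layout increases conversions when in fact it is true. Consequence: discarding a layout that would have improved conversions — lost revenue.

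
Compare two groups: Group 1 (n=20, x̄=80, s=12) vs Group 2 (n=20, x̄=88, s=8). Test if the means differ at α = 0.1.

Pooled sp = 10.2. t = -2.481, df = 38. Critical t = ±1.686. Reject H₀.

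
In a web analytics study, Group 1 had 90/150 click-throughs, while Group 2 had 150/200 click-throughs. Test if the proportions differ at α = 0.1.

p̂₁ = 0.6, p̂₂ = 0.75, pooled p̂ = 0.686. z = -2.991. Critical: ±1.645. Reject H₀.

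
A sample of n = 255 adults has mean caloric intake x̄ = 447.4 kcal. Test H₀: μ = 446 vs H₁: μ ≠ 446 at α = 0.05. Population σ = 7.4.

z = (x̄ - μ₀)/(σ/√n) = (447.4 - 446)/(7.4/√255) = 3.021. Critical value: ±1.96. Since |3.021| > 1.96, Reject H₀.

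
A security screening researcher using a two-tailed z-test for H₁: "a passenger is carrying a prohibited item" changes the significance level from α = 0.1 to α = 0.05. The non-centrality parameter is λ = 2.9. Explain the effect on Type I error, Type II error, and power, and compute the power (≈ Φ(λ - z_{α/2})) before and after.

Decreasing α from 0.1 to 0.05:
• Type I error rate decreases (α is the Type I rate by definition).
• Critical value moves from z_{α/2} = 1.645 to 1.96, so power = Φ(λ - z_{α/2}) goes from Φ(2.9 - 1.645) = 0.895 to Φ(2.9 - 1.96) = 0.826.
• Type II error rate β = 1 - power therefore increases (0.105 → 0.174).
Appropriate when false positives are costly — here, detaining an innocent passenger — delay and inconvenience.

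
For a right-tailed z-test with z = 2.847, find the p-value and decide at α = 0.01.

p = P(Z > 2.847) = 1 - Φ(2.847) ≈ 0.0022. Since p < 0.01, reject H₀ (significant) at α = 0.01.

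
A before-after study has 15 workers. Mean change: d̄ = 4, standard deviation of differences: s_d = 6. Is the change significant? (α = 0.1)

t = d̄/(s_d/√n) = 4/(6/√15) = 2.582. df = 14, critical t = ±1.761. Reject H₀.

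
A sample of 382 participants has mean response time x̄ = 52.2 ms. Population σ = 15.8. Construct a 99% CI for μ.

CI = x̄ ± z*(σ/√n) = 52.2 ± 2.576(15.8/√382) = 52.2 ± 2.08 = (50.12, 54.28)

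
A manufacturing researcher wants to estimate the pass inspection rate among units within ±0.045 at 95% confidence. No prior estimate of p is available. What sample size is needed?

Conservative approach: use p = 0.5 (maximizes p(1-p) = 0.25). n = z²(0.25)/E² = 1.96²×0.25/0.045² = 474.3 → n = 475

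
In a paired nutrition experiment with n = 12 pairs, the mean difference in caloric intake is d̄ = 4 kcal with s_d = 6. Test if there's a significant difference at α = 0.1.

t = d̄/(s_d/√n) = 4/(6/√12) = 2.309. df = 11, critical t = ±1.796. Reject H₀.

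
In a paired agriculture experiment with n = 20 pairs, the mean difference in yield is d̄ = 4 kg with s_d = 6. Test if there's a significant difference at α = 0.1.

t = d̄/(s_d/√n) = 4/(6/√20) = 2.981. df = 19, critical t = ±1.729. Reject H₀.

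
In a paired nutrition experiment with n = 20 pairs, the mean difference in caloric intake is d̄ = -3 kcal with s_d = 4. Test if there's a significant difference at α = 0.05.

t = d̄/(s_d/√n) = -3/(4/√20) = -3.354. df = 19, critical t = ±2.093. Reject H₀.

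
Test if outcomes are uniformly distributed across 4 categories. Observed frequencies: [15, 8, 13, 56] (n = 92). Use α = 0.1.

Expected = 23 each. χ² = Σ(O-E)²/E = 64.261. df = 3, critical value = 6.251. Reject H₀.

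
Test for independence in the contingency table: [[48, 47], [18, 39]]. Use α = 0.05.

χ² = 5.206. df = 1, critical = 3.841. Reject H₀. Variables are dependent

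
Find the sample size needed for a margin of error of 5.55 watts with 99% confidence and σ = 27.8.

n = (z*σ/E)² = (2.576×27.8/5.55)² = 166.5 → n = 167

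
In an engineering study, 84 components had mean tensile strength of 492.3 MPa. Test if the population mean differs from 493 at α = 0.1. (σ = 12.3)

z = (x̄ - μ₀)/(σ/√n) = (492.3 - 493)/(12.3/√84) = -0.522. Critical value: ±1.645. Since |-0.522| ≤ 1.645, Fail to reject H₀.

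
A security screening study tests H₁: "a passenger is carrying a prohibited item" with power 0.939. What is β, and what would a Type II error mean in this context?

β = 1 - power = 1 - 0.939 = 0.061. A Type II error is failing to reject H₀ when H₀ is false (false negative) — here, failing to conclude that a passenger is carrying a prohibited item when in fact it is true. Consequence: letting a prohibited item through — security breach.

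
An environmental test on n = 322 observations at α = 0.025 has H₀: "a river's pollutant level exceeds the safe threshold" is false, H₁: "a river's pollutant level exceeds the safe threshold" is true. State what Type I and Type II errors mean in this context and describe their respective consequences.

Type I (false positive): concluding that a river's pollutant level exceeds the safe threshold when it is not — shutting down a compliant factory unnecessarily. Type II (false negative): failing to conclude that a river's pollutant level exceeds the safe threshold when it is — allowing unsafe pollution to continue. Which is costlier depends on domain priorities and is a judgement call rather than a statistical fact.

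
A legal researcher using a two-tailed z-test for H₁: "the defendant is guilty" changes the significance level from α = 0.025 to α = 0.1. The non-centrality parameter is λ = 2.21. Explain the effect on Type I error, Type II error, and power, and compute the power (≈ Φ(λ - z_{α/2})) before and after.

Increasing α from 0.025 to 0.1:
• Type I error rate increases (α is the Type I rate by definition).
• Critical value moves from z_{α/2} = 2.241 to 1.645, so power = Φ(λ - z_{α/2}) goes from Φ(2.21 - 2.241) = 0.488 to Φ(2.21 - 1.645) = 0.714.
• Type II error rate β = 1 - power therefore decreases (0.512 → 0.286).
Appropriate when false negatives are costly — here, acquitting a guilty person.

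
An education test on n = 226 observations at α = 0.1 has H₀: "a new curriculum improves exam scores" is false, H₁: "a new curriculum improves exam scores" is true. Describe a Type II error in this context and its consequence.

Type II error: failing to reject H₀ when it is false — concluding that a new curriculum improves exam scores is not supported when in fact it is. Consequence: keeping the old curriculum when the new one would have helped students.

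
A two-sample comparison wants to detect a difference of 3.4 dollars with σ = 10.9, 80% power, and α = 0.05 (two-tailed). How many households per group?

n per group = 2(z_α/2 + z_β)²σ²/d² = 2×(1.96 + 0.84)²×10.9²/3.4² = 161.2 → n = 162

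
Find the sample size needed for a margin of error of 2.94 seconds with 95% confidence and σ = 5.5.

n = (z*σ/E)² = (1.96×5.5/2.94)² = 13.4 → n = 14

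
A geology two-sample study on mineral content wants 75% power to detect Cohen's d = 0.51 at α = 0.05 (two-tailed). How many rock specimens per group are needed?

z_{α/2} = 1.96, z_β = Φ⁻¹(0.75) = 0.674. For medium effect (d = 0.51): n per group = 2(z_{α/2} + z_β)²/d² = 2(1.96 + 0.674)²/0.51² = 53.3 → 54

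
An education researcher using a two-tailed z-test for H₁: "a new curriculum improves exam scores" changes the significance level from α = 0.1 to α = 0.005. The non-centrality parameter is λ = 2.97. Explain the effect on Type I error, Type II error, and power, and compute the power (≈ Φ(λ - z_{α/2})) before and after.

Decreasing α from 0.1 to 0.005:
• Type I error rate decreases (α is the Type I rate by definition).
• Critical value moves from z_{α/2} = 1.645 to 2.807, so power = Φ(λ - z_{α/2}) goes from Φ(2.97 - 1.645) = 0.907 to Φ(2.97 - 2.807) = 0.565.
• Type II error rate β = 1 - power therefore increases (0.093 → 0.435).
Appropriate when false positives are costly — here, adopting a curriculum that gives no real benefit — disruption for nothing.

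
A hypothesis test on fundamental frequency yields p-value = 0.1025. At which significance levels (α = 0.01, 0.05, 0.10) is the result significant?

p = 0.1025. Not significant at any of the given levels.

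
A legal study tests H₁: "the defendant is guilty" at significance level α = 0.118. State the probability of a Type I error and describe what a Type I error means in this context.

P(Type I error) = α = 0.118. A Type I error is rejecting H₀ when H₀ is actually true (false positive) — here, concluding that the defendant is guilty when in fact this is not the case. Consequence: convicting an innocent person.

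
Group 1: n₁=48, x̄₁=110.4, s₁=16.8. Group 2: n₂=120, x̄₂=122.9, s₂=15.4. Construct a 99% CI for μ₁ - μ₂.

Difference = -12.5. SE = √(16.8²/48 + 15.4²/120) = 2.803. CI = (-19.72, -5.28)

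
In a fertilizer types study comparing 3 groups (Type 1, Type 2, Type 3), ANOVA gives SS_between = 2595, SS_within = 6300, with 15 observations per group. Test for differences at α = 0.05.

df_between = 2, df_within = 42. F = MS_between/MS_within = 1297.5/150.0 = 8.65. F_crit ≈ 3.22. Reject H₀. At least one mean differs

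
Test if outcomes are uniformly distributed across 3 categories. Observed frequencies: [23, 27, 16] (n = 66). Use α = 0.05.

Expected = 22 each. χ² = Σ(O-E)²/E = 2.818. df = 2, critical value = 5.991. Fail to reject H₀.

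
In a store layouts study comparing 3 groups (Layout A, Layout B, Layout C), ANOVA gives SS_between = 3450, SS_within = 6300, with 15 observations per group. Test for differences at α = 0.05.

df_between = 2, df_within = 42. F = MS_between/MS_within = 1725.0/150.0 = 11.5. F_crit ≈ 3.22. Reject H₀. At least one mean differs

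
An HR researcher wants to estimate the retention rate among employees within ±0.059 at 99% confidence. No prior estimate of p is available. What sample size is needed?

Conservative approach: use p = 0.5 (maximizes p(1-p) = 0.25). n = z²(0.25)/E² = 2.576²×0.25/0.059² = 476.6 → n = 477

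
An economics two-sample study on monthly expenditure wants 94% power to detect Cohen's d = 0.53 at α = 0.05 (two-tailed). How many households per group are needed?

z_{α/2} = 1.96, z_β = Φ⁻¹(0.94) = 1.555. For medium effect (d = 0.53): n per group = 2(z_{α/2} + z_β)²/d² = 2(1.96 + 1.555)²/0.53² = 88.0 → 88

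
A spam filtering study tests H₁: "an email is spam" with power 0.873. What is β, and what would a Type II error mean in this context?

β = 1 - power = 1 - 0.873 = 0.127. A Type II error is failing to reject H₀ when H₀ is false (false negative) — here, failing to conclude that an email is spam when in fact it is true. Consequence: a spam email lands in the inbox.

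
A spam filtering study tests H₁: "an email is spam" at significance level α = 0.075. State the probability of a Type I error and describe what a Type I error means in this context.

P(Type I error) = α = 0.075. A Type I error is rejecting H₀ when H₀ is actually true (false positive) — here, concluding that an email is spam when in fact this is not the case. Consequence: a legitimate email is sent to the spam folder and the user misses it.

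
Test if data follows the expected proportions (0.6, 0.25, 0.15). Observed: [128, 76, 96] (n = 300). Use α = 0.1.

Expected: [180.0, 75.0, 45.0]. χ² = 72.836. df = 2, critical = 4.605. Reject H₀.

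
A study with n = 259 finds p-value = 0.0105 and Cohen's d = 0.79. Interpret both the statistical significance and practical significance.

Statistically significant (p = 0.0105 < 0.05). Cohen's d = 0.79 indicates a medium effect size. Both statistical and practical significance should be considered.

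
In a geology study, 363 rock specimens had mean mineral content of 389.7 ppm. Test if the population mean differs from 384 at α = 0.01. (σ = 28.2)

z = (x̄ - μ₀)/(σ/√n) = (389.7 - 384)/(28.2/√363) = 3.851. Critical value: ±2.576. Since |3.851| > 2.576, Reject H₀.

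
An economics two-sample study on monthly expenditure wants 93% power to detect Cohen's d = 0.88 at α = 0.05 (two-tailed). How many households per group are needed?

z_{α/2} = 1.96, z_β = Φ⁻¹(0.93) = 1.476. For large effect (d = 0.88): n per group = 2(z_{α/2} + z_β)²/d² = 2(1.96 + 1.476)²/0.88² = 30.5 → 31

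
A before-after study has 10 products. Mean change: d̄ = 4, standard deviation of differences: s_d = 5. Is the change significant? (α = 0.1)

t = d̄/(s_d/√n) = 4/(5/√10) = 2.53. df = 9, critical t = ±1.833. Reject H₀.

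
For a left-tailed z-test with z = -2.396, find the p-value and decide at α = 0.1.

p = P(Z < -2.396) = Φ(-2.396) ≈ 0.0083. Since p < 0.1, reject H₀ (significant) at α = 0.1.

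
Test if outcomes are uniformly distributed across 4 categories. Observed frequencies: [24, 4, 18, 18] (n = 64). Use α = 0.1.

Expected = 16 each. χ² = Σ(O-E)²/E = 13.5. df = 3, critical value = 6.251. Reject H₀.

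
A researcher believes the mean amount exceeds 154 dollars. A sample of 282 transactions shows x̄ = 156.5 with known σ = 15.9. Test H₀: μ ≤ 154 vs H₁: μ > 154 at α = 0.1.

z = 2.64. Critical value: 1.28. Reject H₀.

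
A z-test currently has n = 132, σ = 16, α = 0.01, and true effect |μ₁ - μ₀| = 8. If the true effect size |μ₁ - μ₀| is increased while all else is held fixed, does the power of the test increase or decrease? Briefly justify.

Power increases: a larger true effect increases the non-centrality λ = |μ₁ - μ₀|/(σ/√n).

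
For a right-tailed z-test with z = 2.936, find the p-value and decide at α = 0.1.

p = P(Z > 2.936) = 1 - Φ(2.936) ≈ 0.0017. Since p < 0.1, reject H₀ (significant) at α = 0.1.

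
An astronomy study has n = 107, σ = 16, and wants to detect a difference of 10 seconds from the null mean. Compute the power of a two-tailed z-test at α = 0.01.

SE = σ/√n = 16/√107 = 1.547. Non-centrality λ = d/SE = 10/1.547 = 6.465. Power ≈ Φ(λ - z_{α/2}) = Φ(6.465 - 2.576) = Φ(3.889) = 1.0.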